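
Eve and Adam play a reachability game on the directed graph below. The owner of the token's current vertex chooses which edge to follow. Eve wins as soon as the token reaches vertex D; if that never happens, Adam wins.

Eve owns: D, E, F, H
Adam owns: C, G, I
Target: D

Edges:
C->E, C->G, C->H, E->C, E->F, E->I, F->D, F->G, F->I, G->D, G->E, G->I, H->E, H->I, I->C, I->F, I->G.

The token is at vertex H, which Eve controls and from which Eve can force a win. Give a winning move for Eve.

A0 = {D}
A1: add {F} — F (Eve) has F→D.
A2: add {E} — E (Eve) has E→F.
A3: add {H} — H (Eve) has H→E.
A4 = A3; e.g. C (Adam) can still go to G. Fixed point.
From H, successor E is in the attractor (rank 2); the other successor I is not.

E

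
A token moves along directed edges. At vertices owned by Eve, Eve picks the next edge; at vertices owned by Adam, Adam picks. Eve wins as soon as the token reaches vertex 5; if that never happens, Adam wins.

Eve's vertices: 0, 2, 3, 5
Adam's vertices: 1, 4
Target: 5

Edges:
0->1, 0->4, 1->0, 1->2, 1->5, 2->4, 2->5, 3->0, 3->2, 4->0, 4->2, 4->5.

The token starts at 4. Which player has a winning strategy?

Adam

A0 = {5}
A1: add {2} — 2 (Eve) has 2→5.
A2: add {3} — 3 (Eve) has 3→2.
A3 = A2; e.g. 0 (Eve) has no edge into A2. Fixed point.
4 never enters the attractor, so Adam can avoid the target forever.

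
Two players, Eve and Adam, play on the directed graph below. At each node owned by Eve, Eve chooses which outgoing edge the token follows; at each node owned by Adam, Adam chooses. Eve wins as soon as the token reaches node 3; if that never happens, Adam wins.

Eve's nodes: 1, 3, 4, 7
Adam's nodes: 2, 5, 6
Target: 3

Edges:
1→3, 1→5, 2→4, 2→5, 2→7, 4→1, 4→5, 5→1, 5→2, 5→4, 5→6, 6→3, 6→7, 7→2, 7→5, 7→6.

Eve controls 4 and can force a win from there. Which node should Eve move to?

1

A0 = {3}
A1: add {1} — 1 (Eve) has 1→3.
A2: add {4} — 4 (Eve) has 4→1.
A3 = A2; e.g. 2 (Adam) can still go to 5. Fixed point.
From 4, successor 1 is in the attractor (rank 1); the other successor 5 is not.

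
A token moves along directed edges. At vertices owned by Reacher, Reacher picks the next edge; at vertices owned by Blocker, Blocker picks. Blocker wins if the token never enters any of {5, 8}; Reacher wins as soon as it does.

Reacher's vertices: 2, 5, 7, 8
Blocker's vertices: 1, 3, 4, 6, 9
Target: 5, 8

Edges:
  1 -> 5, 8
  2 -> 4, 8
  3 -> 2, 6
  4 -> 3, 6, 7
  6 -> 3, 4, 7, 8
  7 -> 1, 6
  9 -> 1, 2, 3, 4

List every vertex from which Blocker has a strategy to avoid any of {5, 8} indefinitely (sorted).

3, 4, 6, 9

A0 = {5, 8}
A1: add {1, 2} — 1 (Blocker): all of {5, 8} already in; 2 (Reacher) has 2→8.
A2: add {7} — 7 (Reacher) has 7→1.
A3 = A2; e.g. 3 (Blocker) can still go to 6. Fixed point.
Reacher's attractor = {1, 2, 5, 7, 8}; Blocker avoids the target exactly from the complement.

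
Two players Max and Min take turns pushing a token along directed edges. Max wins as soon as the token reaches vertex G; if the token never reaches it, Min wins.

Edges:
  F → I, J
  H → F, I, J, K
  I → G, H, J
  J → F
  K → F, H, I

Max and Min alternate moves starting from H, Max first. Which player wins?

Min

Track states (vertex, player-to-move).
A0 = {(G,Max), (G,Min)}
A1: add {(I,Max)}.
A2 = A1; e.g. (F,Max) stays out. (H,Max) never enters ⇒ Min avoids the target.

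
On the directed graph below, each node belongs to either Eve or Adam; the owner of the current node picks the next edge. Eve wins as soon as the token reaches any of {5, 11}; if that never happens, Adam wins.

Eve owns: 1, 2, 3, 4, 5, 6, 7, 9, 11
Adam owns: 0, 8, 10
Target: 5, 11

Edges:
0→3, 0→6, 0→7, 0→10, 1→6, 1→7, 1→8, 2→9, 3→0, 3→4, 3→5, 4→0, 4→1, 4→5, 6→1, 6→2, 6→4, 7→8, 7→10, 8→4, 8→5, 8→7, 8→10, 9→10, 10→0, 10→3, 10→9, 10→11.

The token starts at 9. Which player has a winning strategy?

A0 = {5, 11}
A1: add {3, 4} — 3 (Eve) has 3→5; 4 (Eve) has 4→5.
A2: add {6} — 6 (Eve) has 6→4.
A3: add {1} — 1 (Eve) has 1→6.
A4 = A3; e.g. 0 (Adam) can still go to 7. Fixed point.
9 never enters the attractor, so Adam can avoid the target forever.

Adam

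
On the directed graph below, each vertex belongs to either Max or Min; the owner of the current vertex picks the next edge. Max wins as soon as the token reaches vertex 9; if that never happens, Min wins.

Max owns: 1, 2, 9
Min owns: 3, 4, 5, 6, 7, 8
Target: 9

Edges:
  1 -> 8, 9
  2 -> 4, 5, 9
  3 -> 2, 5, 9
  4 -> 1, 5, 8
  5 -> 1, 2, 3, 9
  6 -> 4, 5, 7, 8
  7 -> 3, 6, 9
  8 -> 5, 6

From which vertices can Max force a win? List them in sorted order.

1, 2, 9

A0 = {9}
A1: add {1, 2} — 1 (Max) has 1→9; 2 (Max) has 2→9.
A2 = A1; e.g. 3 (Min) can still go to 5. Fixed point.
Max's winning region = {1, 2, 9}.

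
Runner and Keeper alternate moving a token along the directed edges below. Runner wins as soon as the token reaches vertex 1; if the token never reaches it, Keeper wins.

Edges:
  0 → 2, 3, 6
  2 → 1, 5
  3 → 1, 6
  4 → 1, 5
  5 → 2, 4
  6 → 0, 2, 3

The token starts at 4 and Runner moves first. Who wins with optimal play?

Track states (vertex, player-to-move).
A0 = {(1,Runner), (1,Keeper)}
A1: add {(2,Runner), (3,Runner), (4,Runner)}.
(4,Runner) ∈ A1 ⇒ Runner forces the target.

Runner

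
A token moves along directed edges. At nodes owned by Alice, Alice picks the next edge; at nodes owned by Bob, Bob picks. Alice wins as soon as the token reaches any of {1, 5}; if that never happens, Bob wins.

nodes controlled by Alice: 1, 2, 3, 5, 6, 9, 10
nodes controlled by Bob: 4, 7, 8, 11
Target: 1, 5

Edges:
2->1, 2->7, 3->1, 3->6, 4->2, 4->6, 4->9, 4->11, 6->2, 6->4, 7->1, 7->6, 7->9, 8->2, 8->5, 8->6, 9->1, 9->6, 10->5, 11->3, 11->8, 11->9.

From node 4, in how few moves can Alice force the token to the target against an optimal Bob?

A0 = {1, 5}
A1: add {2, 3, 9, 10} — 2 (Alice) has 2→1; 3 (Alice) has 3→1; 9 (Alice) has 9→1; 10 (Alice) has 10→5.
A2: add {6} — 6 (Alice) has 6→2.
A3: add {7, 8} — 7 (Bob): all of {1, 6, 9} already in; 8 (Bob): all of {2, 5, 6} already in.
A4: add {11} — 11 (Bob): all of {3, 8, 9} already in.
A5: add {4} — 4 (Bob): all of {2, 6, 9, 11} already in.
A5 = all vertices. Fixed point.
4 enters the attractor at level 5, so Alice can force the target in 5 moves from there.

5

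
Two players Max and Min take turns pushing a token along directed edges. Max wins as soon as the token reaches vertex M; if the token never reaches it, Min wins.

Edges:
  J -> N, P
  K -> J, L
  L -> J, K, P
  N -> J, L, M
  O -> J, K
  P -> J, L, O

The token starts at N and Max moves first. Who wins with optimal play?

Track states (vertex, player-to-move).
A0 = {(M,Max), (M,Min)}
A1: add {(N,Max)}.
(N,Max) ∈ A1 ⇒ Max forces the target.

Max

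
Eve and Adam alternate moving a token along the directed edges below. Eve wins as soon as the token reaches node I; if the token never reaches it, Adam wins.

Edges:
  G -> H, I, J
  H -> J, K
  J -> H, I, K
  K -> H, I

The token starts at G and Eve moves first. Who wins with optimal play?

Eve

Track states (vertex, player-to-move).
A0 = {(I,Eve), (I,Adam)}
A1: add {(G,Eve), (J,Eve), (K,Eve)}.
(G,Eve) ∈ A1 ⇒ Eve forces the target.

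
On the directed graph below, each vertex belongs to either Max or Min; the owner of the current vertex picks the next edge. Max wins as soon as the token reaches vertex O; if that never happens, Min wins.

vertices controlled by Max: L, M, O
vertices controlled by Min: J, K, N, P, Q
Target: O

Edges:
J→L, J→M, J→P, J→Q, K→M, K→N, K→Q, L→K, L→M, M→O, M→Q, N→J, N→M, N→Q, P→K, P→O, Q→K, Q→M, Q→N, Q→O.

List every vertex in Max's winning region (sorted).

A0 = {O}
A1: add {M} — M (Max) has M→O.
A2: add {L} — L (Max) has L→M.
A3 = A2; e.g. J (Min) can still go to P. Fixed point.
Max's winning region = {L, M, O}.

L, M, O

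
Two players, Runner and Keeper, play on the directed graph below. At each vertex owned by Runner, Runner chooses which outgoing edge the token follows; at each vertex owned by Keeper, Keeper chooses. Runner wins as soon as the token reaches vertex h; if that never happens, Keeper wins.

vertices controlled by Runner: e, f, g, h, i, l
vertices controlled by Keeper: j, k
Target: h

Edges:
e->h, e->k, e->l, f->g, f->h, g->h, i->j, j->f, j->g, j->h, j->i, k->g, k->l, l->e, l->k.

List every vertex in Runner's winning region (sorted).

e, f, g, h, k, l

A0 = {h}
A1: add {e, f, g} — e (Runner) has e→h; f (Runner) has f→h; g (Runner) has g→h.
A2: add {l} — l (Runner) has l→e.
A3: add {k} — k (Keeper): all of {g, l} already in.
A4 = A3; e.g. i (Runner) has no edge into A3. Fixed point.
Runner's winning region = {e, f, g, h, k, l}.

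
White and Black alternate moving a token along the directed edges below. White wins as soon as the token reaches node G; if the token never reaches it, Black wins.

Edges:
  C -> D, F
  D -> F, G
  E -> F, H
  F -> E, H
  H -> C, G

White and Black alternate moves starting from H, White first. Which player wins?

White

Track states (vertex, player-to-move).
A0 = {(G,White), (G,Black)}
A1: add {(D,White), (H,White)}.
(H,White) ∈ A1 ⇒ White forces the target.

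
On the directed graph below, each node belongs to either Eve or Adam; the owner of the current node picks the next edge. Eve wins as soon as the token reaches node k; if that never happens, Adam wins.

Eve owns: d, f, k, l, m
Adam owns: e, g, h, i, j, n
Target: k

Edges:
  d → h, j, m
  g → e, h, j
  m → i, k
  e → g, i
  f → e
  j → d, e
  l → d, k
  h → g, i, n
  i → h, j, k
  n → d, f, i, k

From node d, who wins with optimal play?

A0 = {k}
A1: add {l, m} — l (Eve) has l→k; m (Eve) has m→k.
A2: add {d} — d (Eve) has d→m.
A3 = A2; e.g. e (Adam) can still go to g. Fixed point.
d ∈ A2, so Eve can force the target.

Eve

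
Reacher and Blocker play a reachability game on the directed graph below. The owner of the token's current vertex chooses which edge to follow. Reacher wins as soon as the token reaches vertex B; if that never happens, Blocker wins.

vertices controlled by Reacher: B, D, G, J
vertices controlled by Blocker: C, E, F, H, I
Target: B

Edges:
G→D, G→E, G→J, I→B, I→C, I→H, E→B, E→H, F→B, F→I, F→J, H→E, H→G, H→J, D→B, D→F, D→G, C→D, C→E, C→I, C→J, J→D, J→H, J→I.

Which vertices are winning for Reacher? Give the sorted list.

A0 = {B}
A1: add {D} — D (Reacher) has D→B.
A2: add {G, J} — G (Reacher) has G→D; J (Reacher) has J→D.
A3 = A2; e.g. C (Blocker) can still go to E. Fixed point.
Reacher's winning region = {B, D, G, J}.

B, D, G, J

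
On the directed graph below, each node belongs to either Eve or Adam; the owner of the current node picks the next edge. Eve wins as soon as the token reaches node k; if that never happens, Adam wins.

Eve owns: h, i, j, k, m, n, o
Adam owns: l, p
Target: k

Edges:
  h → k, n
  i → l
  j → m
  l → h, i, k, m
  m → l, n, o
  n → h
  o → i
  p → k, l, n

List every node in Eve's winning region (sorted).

A0 = {k}
A1: add {h} — h (Eve) has h→k.
A2: add {n} — n (Eve) has n→h.
A3: add {m} — m (Eve) has m→n.
A4: add {j} — j (Eve) has j→m.
A5 = A4; e.g. i (Eve) has no edge into A4. Fixed point.
Eve's winning region = {h, j, k, m, n}.

h, j, k, m, n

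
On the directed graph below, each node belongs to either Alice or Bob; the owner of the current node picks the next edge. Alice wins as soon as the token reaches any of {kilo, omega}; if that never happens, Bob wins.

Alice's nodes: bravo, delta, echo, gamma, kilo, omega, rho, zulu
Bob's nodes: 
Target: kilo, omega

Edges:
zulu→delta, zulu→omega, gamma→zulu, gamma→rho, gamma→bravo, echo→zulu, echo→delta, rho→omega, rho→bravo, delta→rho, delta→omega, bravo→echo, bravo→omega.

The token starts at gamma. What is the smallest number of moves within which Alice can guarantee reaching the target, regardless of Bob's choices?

A0 = {kilo, omega}
A1: add {bravo, delta, rho, zulu} — zulu (Alice) has zulu→omega; rho (Alice) has rho→omega; delta (Alice) has delta→omega; bravo (Alice) has bravo→omega.
A2: add {echo, gamma} — gamma (Alice) has gamma→zulu; echo (Alice) has echo→zulu.
A2 = all vertices. Fixed point.
gamma enters the attractor at level 2, so Alice can force the target in 2 moves from there.

2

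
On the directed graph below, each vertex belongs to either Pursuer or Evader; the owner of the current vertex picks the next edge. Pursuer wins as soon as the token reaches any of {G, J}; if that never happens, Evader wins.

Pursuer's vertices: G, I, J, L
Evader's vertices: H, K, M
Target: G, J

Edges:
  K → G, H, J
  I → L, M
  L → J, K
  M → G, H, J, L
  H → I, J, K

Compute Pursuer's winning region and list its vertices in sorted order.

A0 = {G, J}
A1: add {L} — L (Pursuer) has L→J.
A2: add {I} — I (Pursuer) has I→L.
A3 = A2; e.g. H (Evader) can still go to K. Fixed point.
Pursuer's winning region = {G, I, J, L}.

G, I, J, L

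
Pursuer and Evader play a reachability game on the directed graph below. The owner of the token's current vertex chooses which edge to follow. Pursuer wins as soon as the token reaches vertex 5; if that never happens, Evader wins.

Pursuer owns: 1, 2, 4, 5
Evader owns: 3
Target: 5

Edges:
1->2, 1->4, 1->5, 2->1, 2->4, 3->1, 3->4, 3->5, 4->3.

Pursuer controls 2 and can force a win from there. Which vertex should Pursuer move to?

1

A0 = {5}
A1: add {1} — 1 (Pursuer) has 1→5.
A2: add {2} — 2 (Pursuer) has 2→1.
A3 = A2; e.g. 3 (Evader) can still go to 4. Fixed point.
From 2, successor 1 is in the attractor (rank 1); the other successor 4 is not.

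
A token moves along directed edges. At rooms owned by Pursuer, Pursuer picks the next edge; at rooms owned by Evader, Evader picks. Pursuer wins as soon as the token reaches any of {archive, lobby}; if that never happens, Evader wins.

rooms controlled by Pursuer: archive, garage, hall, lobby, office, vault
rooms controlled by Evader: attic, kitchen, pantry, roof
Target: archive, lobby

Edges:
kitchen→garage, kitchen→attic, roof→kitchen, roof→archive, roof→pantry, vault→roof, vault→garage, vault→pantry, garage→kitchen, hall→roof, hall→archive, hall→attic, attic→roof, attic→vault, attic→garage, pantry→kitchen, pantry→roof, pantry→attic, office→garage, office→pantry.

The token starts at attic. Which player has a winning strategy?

A0 = {archive, lobby}
A1: add {hall} — hall (Pursuer) has hall→archive.
A2 = A1; e.g. kitchen (Evader) can still go to garage. Fixed point.
attic never enters the attractor, so Evader can avoid the target forever.

Evader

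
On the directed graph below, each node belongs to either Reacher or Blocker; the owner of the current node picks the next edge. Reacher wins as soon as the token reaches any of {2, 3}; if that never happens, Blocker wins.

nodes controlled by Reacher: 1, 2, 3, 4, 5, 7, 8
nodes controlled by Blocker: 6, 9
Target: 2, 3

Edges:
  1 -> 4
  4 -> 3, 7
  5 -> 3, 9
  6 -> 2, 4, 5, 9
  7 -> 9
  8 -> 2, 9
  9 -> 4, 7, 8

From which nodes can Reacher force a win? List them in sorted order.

1, 2, 3, 4, 5, 8

A0 = {2, 3}
A1: add {4, 5, 8} — 4 (Reacher) has 4→3; 5 (Reacher) has 5→3; 8 (Reacher) has 8→2.
A2: add {1} — 1 (Reacher) has 1→4.
A3 = A2; e.g. 6 (Blocker) can still go to 9. Fixed point.
Reacher's winning region = {1, 2, 3, 4, 5, 8}.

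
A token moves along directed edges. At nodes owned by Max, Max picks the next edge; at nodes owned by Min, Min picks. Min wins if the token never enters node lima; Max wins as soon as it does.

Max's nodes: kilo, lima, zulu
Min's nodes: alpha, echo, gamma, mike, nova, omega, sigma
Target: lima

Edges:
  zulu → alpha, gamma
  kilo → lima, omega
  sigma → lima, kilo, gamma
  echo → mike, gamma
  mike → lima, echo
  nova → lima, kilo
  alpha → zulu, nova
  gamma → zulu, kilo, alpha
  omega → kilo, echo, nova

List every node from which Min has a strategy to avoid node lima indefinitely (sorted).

A0 = {lima}
A1: add {kilo} — kilo (Max) has kilo→lima.
A2: add {nova} — nova (Min): all of {lima, kilo} already in.
A3 = A2; e.g. zulu (Max) has no edge into A2. Fixed point.
Max's attractor = {kilo, lima, nova}; Min avoids the target exactly from the complement.

alpha, echo, gamma, mike, omega, sigma, zulu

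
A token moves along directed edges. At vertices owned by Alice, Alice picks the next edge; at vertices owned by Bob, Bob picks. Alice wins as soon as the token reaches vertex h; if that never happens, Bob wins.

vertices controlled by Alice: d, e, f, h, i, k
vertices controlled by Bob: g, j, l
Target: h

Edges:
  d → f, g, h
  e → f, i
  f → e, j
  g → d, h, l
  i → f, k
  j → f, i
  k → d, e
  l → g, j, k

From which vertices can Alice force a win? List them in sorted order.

A0 = {h}
A1: add {d} — d (Alice) has d→h.
A2: add {k} — k (Alice) has k→d.
A3: add {i} — i (Alice) has i→k.
A4: add {e} — e (Alice) has e→i.
A5: add {f} — f (Alice) has f→e.
A6: add {j} — j (Bob): all of {f, i} already in.
A7 = A6; e.g. g (Bob) can still go to l. Fixed point.
Alice's winning region = {d, e, f, h, i, j, k}.

d, e, f, h, i, j, k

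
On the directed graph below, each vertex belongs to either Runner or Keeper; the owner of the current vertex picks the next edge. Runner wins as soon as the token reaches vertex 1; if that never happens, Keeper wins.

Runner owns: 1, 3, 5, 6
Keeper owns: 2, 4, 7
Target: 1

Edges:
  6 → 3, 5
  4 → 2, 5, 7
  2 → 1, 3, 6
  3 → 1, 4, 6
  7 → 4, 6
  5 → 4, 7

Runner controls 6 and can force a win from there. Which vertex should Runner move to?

A0 = {1}
A1: add {3} — 3 (Runner) has 3→1.
A2: add {6} — 6 (Runner) has 6→3.
A3: add {2} — 2 (Keeper): all of {1, 3, 6} already in.
A4 = A3; e.g. 4 (Keeper) can still go to 5. Fixed point.
From 6, successor 3 is in the attractor (rank 1); the other successor 5 is not.

3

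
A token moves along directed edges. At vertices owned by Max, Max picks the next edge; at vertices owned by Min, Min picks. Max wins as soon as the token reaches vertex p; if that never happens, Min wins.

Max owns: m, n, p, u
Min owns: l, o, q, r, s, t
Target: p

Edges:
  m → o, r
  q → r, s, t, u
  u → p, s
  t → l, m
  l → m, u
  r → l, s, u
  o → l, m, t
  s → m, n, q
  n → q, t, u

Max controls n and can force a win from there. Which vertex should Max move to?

A0 = {p}
A1: add {u} — u (Max) has u→p.
A2: add {n} — n (Max) has n→u.
A3 = A2; e.g. l (Min) can still go to m. Fixed point.
From n, successor u is in the attractor (rank 1); the other successors q, t are not.

u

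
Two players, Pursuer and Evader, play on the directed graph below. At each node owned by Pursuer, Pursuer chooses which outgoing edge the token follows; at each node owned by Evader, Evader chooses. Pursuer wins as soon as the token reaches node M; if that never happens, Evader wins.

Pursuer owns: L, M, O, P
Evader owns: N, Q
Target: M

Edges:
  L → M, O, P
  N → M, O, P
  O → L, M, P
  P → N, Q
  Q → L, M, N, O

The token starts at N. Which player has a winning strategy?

A0 = {M}
A1: add {L, O} — L (Pursuer) has L→M; O (Pursuer) has O→M.
A2 = A1; e.g. N (Evader) can still go to P. Fixed point.
N never enters the attractor, so Evader can avoid the target forever.

Evader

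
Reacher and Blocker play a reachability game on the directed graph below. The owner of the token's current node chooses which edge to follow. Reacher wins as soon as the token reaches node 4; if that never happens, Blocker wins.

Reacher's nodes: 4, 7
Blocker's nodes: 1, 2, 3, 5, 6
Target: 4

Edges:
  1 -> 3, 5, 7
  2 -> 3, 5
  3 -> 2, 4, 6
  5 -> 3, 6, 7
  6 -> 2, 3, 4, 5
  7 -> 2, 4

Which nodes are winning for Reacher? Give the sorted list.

4, 7

A0 = {4}
A1: add {7} — 7 (Reacher) has 7→4.
A2 = A1; e.g. 1 (Blocker) can still go to 3. Fixed point.
Reacher's winning region = {4, 7}.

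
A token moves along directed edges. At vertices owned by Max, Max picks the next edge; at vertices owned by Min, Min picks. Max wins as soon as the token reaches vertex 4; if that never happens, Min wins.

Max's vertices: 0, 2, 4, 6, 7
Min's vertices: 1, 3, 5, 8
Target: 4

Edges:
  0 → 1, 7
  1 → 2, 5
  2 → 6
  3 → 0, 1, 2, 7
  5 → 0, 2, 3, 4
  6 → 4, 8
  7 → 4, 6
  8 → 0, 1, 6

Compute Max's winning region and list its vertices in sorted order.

A0 = {4}
A1: add {6, 7} — 6 (Max) has 6→4; 7 (Max) has 7→4.
A2: add {0, 2} — 0 (Max) has 0→7; 2 (Max) has 2→6.
A3 = A2; e.g. 1 (Min) can still go to 5. Fixed point.
Max's winning region = {0, 2, 4, 6, 7}.

0, 2, 4, 6, 7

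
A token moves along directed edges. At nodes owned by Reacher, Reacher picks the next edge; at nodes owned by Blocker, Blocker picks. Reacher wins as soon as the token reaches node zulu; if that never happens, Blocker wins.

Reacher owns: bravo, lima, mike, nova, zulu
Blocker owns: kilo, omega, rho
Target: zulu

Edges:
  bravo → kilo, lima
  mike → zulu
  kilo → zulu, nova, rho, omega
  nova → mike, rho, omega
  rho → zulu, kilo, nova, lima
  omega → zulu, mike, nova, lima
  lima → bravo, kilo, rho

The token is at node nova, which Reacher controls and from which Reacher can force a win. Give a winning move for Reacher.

A0 = {zulu}
A1: add {mike} — mike (Reacher) has mike→zulu.
A2: add {nova} — nova (Reacher) has nova→mike.
A3 = A2; e.g. bravo (Reacher) has no edge into A2. Fixed point.
From nova, successor mike is in the attractor (rank 1); the other successors omega, rho are not.

mike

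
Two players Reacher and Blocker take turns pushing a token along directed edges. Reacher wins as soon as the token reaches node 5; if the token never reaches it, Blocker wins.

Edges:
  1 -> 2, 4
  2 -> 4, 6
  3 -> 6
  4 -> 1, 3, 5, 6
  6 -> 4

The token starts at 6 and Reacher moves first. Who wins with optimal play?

Blocker

Track states (vertex, player-to-move).
A0 = {(5,Reacher), (5,Blocker)}
A1: add {(4,Reacher)}.
A2: add {(6,Blocker)}.
A3: add {(2,Reacher), (3,Reacher)}.
A4: add {(1,Blocker)}.
A5 = A4; e.g. (1,Reacher) stays out. (6,Reacher) never enters ⇒ Blocker avoids the target.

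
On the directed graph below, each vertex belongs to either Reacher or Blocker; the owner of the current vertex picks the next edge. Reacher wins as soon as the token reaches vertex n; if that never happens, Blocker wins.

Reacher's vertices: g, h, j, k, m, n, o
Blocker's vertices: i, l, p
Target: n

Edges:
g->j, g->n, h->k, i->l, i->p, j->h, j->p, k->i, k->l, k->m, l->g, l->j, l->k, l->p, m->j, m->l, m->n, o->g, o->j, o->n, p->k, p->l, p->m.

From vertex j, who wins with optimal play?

A0 = {n}
A1: add {g, m, o} — g (Reacher) has g→n; m (Reacher) has m→n; o (Reacher) has o→n.
A2: add {k} — k (Reacher) has k→m.
A3: add {h} — h (Reacher) has h→k.
A4: add {j} — j (Reacher) has j→h.
A5 = A4; e.g. i (Blocker) can still go to l. Fixed point.
j ∈ A4, so Reacher can force the target.

Reacher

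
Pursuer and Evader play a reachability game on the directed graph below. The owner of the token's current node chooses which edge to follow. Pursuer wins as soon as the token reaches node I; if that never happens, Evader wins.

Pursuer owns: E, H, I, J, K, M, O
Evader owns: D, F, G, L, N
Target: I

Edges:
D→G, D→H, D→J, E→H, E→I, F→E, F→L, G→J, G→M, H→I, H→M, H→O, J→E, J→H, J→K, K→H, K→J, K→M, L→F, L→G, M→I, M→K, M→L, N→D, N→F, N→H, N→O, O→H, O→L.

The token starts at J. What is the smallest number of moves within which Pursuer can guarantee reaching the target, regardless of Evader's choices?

A0 = {I}
A1: add {E, H, M} — E (Pursuer) has E→I; H (Pursuer) has H→I; M (Pursuer) has M→I.
A2: add {J, K, O} — J (Pursuer) has J→E; K (Pursuer) has K→H; O (Pursuer) has O→H.
J enters the attractor at level 2, so Pursuer can force the target in 2 moves from there.

2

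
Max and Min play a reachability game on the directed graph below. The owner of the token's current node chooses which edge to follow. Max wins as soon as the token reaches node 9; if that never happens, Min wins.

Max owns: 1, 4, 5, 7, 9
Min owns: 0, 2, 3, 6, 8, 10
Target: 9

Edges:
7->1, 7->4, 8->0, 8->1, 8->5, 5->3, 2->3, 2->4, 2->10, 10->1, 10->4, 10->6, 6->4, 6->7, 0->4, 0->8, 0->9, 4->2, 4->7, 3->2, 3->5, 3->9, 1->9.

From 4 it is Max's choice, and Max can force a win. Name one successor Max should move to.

A0 = {9}
A1: add {1} — 1 (Max) has 1→9.
A2: add {7} — 7 (Max) has 7→1.
A3: add {4} — 4 (Max) has 4→7.
A4: add {6} — 6 (Min): all of {4, 7} already in.
A5: add {10} — 10 (Min): all of {1, 4, 6} already in.
A6 = A5; e.g. 0 (Min) can still go to 8. Fixed point.
From 4, successor 7 is in the attractor (rank 2); the other successor 2 is not.

7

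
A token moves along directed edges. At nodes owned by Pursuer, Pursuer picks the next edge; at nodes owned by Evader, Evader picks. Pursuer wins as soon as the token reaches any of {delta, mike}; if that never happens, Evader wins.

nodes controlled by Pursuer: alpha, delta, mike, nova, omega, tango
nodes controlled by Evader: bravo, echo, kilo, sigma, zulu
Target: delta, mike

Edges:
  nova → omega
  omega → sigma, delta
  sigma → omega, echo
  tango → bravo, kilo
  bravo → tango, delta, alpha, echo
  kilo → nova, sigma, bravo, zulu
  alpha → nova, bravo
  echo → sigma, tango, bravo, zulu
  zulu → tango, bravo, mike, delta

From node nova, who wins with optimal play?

A0 = {delta, mike}
A1: add {omega} — omega (Pursuer) has omega→delta.
A2: add {nova} — nova (Pursuer) has nova→omega.
nova ∈ A2, so Pursuer can force the target.

Pursuer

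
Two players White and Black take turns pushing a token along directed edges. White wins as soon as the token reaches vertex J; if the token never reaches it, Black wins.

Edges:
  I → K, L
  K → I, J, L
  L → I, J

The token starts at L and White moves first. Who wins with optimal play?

Track states (vertex, player-to-move).
A0 = {(J,White), (J,Black)}
A1: add {(K,White), (L,White)}.
(L,White) ∈ A1 ⇒ White forces the target.

White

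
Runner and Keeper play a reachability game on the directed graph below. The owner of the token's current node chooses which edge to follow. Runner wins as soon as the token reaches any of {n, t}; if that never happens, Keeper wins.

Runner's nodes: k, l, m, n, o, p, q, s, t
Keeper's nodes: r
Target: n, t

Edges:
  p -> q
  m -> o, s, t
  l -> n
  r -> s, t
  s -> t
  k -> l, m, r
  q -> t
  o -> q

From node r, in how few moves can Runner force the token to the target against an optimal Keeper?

A0 = {n, t}
A1: add {l, m, q, s} — l (Runner) has l→n; m (Runner) has m→t; q (Runner) has q→t; s (Runner) has s→t.
A2: add {k, o, p, r} — k (Runner) has k→l; o (Runner) has o→q; p (Runner) has p→q; r (Keeper): all of {s, t} already in.
A2 = all vertices. Fixed point.
r enters the attractor at level 2, so Runner can force the target in 2 moves from there.

2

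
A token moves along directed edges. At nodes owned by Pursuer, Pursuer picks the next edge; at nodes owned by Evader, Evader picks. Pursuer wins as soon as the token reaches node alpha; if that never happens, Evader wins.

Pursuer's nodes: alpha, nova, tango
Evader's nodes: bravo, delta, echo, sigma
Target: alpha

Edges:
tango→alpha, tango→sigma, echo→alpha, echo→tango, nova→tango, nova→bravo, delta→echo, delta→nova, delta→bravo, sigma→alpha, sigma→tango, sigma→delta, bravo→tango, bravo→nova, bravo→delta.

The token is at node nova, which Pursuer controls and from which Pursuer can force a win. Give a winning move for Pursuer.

tango

A0 = {alpha}
A1: add {tango} — tango (Pursuer) has tango→alpha.
A2: add {echo, nova} — echo (Evader): all of {alpha, tango} already in; nova (Pursuer) has nova→tango.
A3 = A2; e.g. delta (Evader) can still go to bravo. Fixed point.
From nova, successor tango is in the attractor (rank 1); the other successor bravo is not.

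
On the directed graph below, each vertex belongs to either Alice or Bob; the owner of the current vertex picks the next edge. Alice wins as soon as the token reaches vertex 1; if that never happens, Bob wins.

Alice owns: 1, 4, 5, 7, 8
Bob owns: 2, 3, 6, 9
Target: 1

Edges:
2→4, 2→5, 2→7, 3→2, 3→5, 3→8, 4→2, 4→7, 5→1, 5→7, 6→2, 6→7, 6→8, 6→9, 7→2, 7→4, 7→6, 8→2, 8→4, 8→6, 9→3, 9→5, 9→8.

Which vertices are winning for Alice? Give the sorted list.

A0 = {1}
A1: add {5} — 5 (Alice) has 5→1.
A2 = A1; e.g. 2 (Bob) can still go to 4. Fixed point.
Alice's winning region = {1, 5}.

1, 5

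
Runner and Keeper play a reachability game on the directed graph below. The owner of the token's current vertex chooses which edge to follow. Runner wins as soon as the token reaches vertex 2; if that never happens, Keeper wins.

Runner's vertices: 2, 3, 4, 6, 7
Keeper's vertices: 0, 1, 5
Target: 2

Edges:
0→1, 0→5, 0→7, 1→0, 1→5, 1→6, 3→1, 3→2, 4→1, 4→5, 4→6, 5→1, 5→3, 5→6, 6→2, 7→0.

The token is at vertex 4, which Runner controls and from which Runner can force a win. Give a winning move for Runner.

6

A0 = {2}
A1: add {3, 6} — 3 (Runner) has 3→2; 6 (Runner) has 6→2.
A2: add {4} — 4 (Runner) has 4→6.
A3 = A2; e.g. 0 (Keeper) can still go to 1. Fixed point.
From 4, successor 6 is in the attractor (rank 1); the other successors 1, 5 are not.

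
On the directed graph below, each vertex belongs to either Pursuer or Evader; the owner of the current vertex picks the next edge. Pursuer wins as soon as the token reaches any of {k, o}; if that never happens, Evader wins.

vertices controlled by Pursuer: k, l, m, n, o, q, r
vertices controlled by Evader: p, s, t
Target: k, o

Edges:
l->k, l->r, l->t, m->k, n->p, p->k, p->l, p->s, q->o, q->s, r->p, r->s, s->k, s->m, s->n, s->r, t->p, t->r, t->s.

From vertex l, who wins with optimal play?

Pursuer

A0 = {k, o}
A1: add {l, m, q} — l (Pursuer) has l→k; m (Pursuer) has m→k; q (Pursuer) has q→o.
A2 = A1; e.g. n (Pursuer) has no edge into A1. Fixed point.
l ∈ A1, so Pursuer can force the target.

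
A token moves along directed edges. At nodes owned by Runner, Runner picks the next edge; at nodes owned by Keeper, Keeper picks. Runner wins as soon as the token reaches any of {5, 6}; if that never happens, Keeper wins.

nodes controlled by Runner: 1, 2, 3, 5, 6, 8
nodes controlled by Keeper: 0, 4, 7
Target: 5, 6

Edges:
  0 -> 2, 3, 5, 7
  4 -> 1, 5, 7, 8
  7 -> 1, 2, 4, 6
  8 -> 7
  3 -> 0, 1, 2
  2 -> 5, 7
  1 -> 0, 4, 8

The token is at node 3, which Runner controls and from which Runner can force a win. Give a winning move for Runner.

2

A0 = {5, 6}
A1: add {2} — 2 (Runner) has 2→5.
A2: add {3} — 3 (Runner) has 3→2.
A3 = A2; e.g. 0 (Keeper) can still go to 7. Fixed point.
From 3, successor 2 is in the attractor (rank 1); the other successors 0, 1 are not.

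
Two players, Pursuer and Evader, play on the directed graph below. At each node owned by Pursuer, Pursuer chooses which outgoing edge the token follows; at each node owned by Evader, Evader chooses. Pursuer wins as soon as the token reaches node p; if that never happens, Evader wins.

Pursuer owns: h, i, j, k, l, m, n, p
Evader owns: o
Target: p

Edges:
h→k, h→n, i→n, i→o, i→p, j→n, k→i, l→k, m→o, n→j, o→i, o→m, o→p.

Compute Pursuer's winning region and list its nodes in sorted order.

h, i, k, l, p

A0 = {p}
A1: add {i} — i (Pursuer) has i→p.
A2: add {k} — k (Pursuer) has k→i.
A3: add {h, l} — h (Pursuer) has h→k; l (Pursuer) has l→k.
A4 = A3; e.g. j (Pursuer) has no edge into A3. Fixed point.
Pursuer's winning region = {h, i, k, l, p}.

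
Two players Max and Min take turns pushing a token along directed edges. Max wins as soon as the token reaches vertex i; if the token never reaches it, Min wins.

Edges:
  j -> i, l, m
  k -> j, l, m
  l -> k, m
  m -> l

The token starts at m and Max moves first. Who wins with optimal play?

Min

Track states (vertex, player-to-move).
A0 = {(i,Max), (i,Min)}
A1: add {(j,Max)}.
A2 = A1; e.g. (j,Min) stays out. (m,Max) never enters ⇒ Min avoids the target.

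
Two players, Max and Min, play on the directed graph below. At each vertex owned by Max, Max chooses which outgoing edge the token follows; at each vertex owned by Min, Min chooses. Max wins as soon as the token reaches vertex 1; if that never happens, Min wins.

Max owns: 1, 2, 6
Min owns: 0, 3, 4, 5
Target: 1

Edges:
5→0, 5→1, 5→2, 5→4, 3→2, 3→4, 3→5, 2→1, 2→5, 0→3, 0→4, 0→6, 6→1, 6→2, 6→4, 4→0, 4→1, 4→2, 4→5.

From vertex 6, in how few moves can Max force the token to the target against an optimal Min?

A0 = {1}
A1: add {2, 6} — 2 (Max) has 2→1; 6 (Max) has 6→1.
A2 = A1; e.g. 0 (Min) can still go to 3. Fixed point.
6 enters the attractor at level 1, so Max can force the target in 1 move from there.

1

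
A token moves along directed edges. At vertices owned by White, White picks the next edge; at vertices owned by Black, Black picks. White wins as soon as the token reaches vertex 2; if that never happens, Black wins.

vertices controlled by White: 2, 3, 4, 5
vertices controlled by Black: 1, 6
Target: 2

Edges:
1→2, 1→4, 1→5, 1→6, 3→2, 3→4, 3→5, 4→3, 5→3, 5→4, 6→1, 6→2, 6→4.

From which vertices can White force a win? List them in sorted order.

A0 = {2}
A1: add {3} — 3 (White) has 3→2.
A2: add {4, 5} — 4 (White) has 4→3; 5 (White) has 5→3.
A3 = A2; e.g. 1 (Black) can still go to 6. Fixed point.
White's winning region = {2, 3, 4, 5}.

2, 3, 4, 5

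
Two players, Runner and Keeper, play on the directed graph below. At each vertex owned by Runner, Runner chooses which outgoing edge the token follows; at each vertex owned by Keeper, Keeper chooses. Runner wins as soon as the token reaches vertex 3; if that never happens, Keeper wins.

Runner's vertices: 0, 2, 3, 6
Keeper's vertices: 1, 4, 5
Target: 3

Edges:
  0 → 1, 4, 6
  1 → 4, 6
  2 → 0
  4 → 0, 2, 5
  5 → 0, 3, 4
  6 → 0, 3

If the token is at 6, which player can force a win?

A0 = {3}
A1: add {6} — 6 (Runner) has 6→3.
6 ∈ A1, so Runner can force the target.

Runner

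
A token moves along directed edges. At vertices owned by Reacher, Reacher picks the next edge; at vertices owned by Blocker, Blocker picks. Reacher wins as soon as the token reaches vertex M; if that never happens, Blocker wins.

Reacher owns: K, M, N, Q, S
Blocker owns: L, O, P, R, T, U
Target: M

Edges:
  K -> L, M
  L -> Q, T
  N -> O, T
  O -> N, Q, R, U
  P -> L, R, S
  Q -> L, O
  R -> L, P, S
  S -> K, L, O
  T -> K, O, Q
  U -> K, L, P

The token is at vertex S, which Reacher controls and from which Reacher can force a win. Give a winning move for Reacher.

K

A0 = {M}
A1: add {K} — K (Reacher) has K→M.
A2: add {S} — S (Reacher) has S→K.
A3 = A2; e.g. L (Blocker) can still go to Q. Fixed point.
From S, successor K is in the attractor (rank 1); the other successors L, O are not.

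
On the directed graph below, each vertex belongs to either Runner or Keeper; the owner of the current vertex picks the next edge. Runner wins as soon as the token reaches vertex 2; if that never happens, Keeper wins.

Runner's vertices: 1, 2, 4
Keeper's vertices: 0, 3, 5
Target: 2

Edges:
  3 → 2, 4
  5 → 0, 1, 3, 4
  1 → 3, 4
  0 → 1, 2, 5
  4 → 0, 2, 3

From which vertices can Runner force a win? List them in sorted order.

1, 2, 3, 4

A0 = {2}
A1: add {4} — 4 (Runner) has 4→2.
A2: add {1, 3} — 1 (Runner) has 1→4; 3 (Keeper): all of {2, 4} already in.
A3 = A2; e.g. 0 (Keeper) can still go to 5. Fixed point.
Runner's winning region = {1, 2, 3, 4}.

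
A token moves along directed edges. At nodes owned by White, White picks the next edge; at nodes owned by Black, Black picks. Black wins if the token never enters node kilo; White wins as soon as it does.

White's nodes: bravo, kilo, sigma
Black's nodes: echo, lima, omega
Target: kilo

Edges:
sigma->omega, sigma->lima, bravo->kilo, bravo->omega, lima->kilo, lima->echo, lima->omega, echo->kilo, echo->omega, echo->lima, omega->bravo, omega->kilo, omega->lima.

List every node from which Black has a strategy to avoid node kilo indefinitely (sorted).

A0 = {kilo}
A1: add {bravo} — bravo (White) has bravo→kilo.
A2 = A1; e.g. sigma (White) has no edge into A1. Fixed point.
White's attractor = {bravo, kilo}; Black avoids the target exactly from the complement.

echo, lima, omega, sigma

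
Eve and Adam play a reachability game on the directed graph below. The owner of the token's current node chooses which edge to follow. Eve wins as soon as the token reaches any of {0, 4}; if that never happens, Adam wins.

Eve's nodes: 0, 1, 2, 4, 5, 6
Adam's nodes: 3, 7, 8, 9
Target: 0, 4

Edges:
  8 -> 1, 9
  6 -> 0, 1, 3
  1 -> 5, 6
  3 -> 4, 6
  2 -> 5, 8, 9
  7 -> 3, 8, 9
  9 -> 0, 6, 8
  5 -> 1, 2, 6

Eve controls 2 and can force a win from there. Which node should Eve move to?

5

A0 = {0, 4}
A1: add {6} — 6 (Eve) has 6→0.
A2: add {1, 3, 5} — 1 (Eve) has 1→6; 3 (Adam): all of {4, 6} already in; 5 (Eve) has 5→6.
A3: add {2} — 2 (Eve) has 2→5.
A4 = A3; e.g. 7 (Adam) can still go to 8. Fixed point.
From 2, successor 5 is in the attractor (rank 2); the other successors 8, 9 are not.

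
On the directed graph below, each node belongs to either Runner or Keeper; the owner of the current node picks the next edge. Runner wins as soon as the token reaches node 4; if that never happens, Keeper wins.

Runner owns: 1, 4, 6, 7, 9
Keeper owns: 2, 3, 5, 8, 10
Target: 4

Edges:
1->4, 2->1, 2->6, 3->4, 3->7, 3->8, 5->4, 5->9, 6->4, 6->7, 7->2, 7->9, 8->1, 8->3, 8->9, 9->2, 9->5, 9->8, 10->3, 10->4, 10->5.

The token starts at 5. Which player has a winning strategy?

Runner

A0 = {4}
A1: add {1, 6} — 1 (Runner) has 1→4; 6 (Runner) has 6→4.
A2: add {2} — 2 (Keeper): all of {1, 6} already in.
A3: add {7, 9} — 7 (Runner) has 7→2; 9 (Runner) has 9→2.
A4: add {5} — 5 (Keeper): all of {4, 9} already in.
A5 = A4; e.g. 3 (Keeper) can still go to 8. Fixed point.
5 ∈ A4, so Runner can force the target.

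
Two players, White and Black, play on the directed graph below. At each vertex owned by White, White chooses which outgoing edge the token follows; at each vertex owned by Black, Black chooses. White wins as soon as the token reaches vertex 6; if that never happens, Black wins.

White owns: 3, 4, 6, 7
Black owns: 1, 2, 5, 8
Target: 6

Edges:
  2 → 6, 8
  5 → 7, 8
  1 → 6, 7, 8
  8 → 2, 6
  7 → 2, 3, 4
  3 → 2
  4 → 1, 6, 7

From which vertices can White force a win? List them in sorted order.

A0 = {6}
A1: add {4} — 4 (White) has 4→6.
A2: add {7} — 7 (White) has 7→4.
A3 = A2; e.g. 1 (Black) can still go to 8. Fixed point.
White's winning region = {4, 6, 7}.

4, 6, 7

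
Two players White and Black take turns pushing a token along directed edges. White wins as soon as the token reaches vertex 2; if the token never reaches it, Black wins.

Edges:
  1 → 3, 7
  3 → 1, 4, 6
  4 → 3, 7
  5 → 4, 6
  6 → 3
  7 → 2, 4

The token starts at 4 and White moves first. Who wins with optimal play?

Track states (vertex, player-to-move).
A0 = {(2,White), (2,Black)}
A1: add {(7,White)}.
A2 = A1; e.g. (1,White) stays out. (4,White) never enters ⇒ Black avoids the target.

Black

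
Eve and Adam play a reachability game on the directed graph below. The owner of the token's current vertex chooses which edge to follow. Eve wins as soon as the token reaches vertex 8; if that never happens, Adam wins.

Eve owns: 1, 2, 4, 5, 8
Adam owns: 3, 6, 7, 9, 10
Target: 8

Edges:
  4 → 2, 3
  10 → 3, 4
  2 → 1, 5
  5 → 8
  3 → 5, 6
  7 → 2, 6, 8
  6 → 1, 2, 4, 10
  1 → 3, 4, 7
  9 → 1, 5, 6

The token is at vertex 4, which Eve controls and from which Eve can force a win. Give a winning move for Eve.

2

A0 = {8}
A1: add {5} — 5 (Eve) has 5→8.
A2: add {2} — 2 (Eve) has 2→5.
A3: add {4} — 4 (Eve) has 4→2.
A4: add {1} — 1 (Eve) has 1→4.
A5 = A4; e.g. 3 (Adam) can still go to 6. Fixed point.
From 4, successor 2 is in the attractor (rank 2); the other successor 3 is not.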